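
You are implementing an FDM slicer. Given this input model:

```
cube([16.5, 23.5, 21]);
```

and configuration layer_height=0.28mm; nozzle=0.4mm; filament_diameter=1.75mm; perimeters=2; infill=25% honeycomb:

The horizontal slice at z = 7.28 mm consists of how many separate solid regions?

At z = 7.28 mm: the cube is present — its section is the full 16.5×23.5 rectangle. The result has 1 disconnected region.

1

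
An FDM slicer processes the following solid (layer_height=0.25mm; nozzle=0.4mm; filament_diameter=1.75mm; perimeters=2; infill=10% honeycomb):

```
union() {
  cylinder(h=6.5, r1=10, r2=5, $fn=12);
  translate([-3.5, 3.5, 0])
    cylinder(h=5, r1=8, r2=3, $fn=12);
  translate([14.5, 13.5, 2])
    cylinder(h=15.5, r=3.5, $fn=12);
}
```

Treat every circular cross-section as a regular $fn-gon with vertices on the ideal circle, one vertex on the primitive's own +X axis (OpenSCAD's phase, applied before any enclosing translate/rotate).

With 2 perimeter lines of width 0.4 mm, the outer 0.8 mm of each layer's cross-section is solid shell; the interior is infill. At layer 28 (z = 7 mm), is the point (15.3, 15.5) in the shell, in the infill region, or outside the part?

infill

At z = 7 mm: the cone is not intersected at this z (z outside [0, 6.5]); the cone at (-3.5, 3.5) does not reach this height (z outside [0, 5]); the r=3.5 cylinder at (14.5, 13.5) gives a regular 12-gon of circumradius 3.5 (constant along its height); Combining (union): only the r=3.5 cylinder at (14.5, 13.5) is present, so the union is just that shape — 1 connected region. Overall, the cross-section is a single solid region. The nearest boundary edge runs (16.25, 16.53)→(14.50, 17.00); distance from the point to it = 1.24 mm. The point is inside the cross-section and 1.24 mm from the nearest boundary — more than the 0.8 mm shell width (2 × 0.4), so it's in the infill interior.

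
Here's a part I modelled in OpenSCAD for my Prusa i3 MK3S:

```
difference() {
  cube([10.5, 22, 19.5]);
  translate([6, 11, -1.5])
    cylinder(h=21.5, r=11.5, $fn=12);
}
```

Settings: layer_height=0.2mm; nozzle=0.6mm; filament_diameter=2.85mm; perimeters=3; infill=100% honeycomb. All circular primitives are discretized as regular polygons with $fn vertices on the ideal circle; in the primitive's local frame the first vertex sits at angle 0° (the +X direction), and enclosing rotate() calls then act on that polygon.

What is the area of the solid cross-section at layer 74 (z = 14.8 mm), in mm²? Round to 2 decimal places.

At z = 14.8 mm: the cube (footprint 10.5×22) is included at this height (area 231.00 mm²); the r=11.5 cylinder at (6, 11) gives a regular 12-gon of circumradius 11.5 (constant along its height) (area = (12/2)·11.500²·sin(360°/12) = 396.75 mm²); Taking the first minus the rest: starting from the 10.5×22 cube (231.00 mm²), the r=11.5 cylinder at (6, 11) partially overlaps it — only the 224.52 mm² overlap (of its 396.75 mm²) is removed, clipping the outline — area = 6.48 mm². Overall, the cross-section has 4 separate islands. Net area = 6.48 mm².

6.48 mm²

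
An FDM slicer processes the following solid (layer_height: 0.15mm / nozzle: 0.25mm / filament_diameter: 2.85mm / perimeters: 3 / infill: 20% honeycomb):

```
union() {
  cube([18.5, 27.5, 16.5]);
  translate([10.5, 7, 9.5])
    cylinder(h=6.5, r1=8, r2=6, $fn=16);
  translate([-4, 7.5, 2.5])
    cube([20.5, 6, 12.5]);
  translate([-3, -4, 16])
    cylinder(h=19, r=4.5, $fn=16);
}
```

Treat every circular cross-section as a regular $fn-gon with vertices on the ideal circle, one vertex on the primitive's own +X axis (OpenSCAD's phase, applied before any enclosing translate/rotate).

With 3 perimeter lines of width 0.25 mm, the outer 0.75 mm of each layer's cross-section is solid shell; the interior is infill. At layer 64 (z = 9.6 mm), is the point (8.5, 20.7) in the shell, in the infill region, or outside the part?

At z = 9.6 mm: the cube (footprint 18.5×27.5) is included at this height; the cone at (10.5, 7) contributes a regular 16-gon of circumradius 7.969 (interpolated between r1=8 and r2=6 at t=0.015); the cube at (-4, 7.5) is present — its section is the full 20.5×6 rectangle; the cylinder at (-3, -4) is not intersected at this z (z outside [16, 35]); Taking the union: the regions partially overlap (shared area 289.17 mm²), so overlapping operands fuse into one piece — 1 connected region. Overall, the cross-section is a single solid region. The nearest boundary edge runs (0.00, 27.50)→(18.50, 27.50); distance from the point to it = 6.80 mm. The point is inside the cross-section and 6.80 mm from the nearest boundary — more than the 0.75 mm shell width (3 × 0.25), so it's in the infill interior.

infill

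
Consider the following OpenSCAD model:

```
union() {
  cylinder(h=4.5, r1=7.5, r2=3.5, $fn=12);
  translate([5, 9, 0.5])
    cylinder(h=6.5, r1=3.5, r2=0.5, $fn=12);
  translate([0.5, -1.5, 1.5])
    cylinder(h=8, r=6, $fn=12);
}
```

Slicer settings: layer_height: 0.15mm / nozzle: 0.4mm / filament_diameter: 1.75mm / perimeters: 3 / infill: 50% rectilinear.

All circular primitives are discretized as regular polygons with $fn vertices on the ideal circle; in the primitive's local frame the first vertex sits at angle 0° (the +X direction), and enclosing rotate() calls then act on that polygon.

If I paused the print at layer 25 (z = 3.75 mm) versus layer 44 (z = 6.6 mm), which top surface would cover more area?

layer 25 (z = 3.75 mm)

Layer 25 (z = 3.75): the cone contributes a regular 12-gon of circumradius 4.167 (interpolated between r1=7.5 and r2=3.5 at t=0.833) (area = (12/2)·4.167²·sin(360°/12) = 52.08 mm²); the cone at (5, 9) contributes a regular 12-gon of circumradius 2.000 (interpolated between r1=3.5 and r2=0.5 at t=0.500) (area = (12/2)·2.000²·sin(360°/12) = 12.00 mm²); the r=6 cylinder at (0.5, -1.5) contributes a regular 12-gon of circumradius 6 (area = (12/2)·6.000²·sin(360°/12) = 108.00 mm²); Merging all regions: the regions partially overlap — summed areas 172.08 mm² minus the doubly-counted overlap 52.08 mm² gives 120.00 mm² — area = 120.00 mm². So its area = 120.00 mm². Layer 44 (z = 6.6): the cone is not intersected at this z (z outside [0, 4.5]); the cone at (5, 9) contributes a regular 12-gon of circumradius 0.685 (interpolated between r1=3.5 and r2=0.5 at t=0.938) (area = (12/2)·0.685²·sin(360°/12) = 1.41 mm²); the r=6 cylinder at (0.5, -1.5) contributes a regular 12-gon of circumradius 6 (area = (12/2)·6.000²·sin(360°/12) = 108.00 mm²); Combining (union): the 2 present regions are separate (no shared area or edge), so areas and boundary lengths simply add and each stays a separate island — area = 109.41 mm². So its area = 109.41 mm². Layer 25 is larger (120.00 vs 109.41 mm²).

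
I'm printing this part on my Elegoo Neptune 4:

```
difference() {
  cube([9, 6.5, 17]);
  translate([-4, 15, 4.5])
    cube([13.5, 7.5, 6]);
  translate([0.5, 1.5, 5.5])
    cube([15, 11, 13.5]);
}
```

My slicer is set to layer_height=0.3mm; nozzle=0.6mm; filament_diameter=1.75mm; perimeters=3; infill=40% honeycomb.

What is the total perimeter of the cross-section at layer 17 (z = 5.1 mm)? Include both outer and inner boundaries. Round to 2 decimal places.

31.00 mm

At z = 5.1 mm: the cube is present — its section is the full 9×6.5 rectangle (perimeter 31.00 mm); the cube at (-4, 15) (footprint 13.5×7.5) is included at this height (perimeter 42.00 mm); the cube at (0.5, 1.5) does not reach this height (z outside [5.5, 19]); Taking the first minus the rest: starting from the 9×6.5 cube, the 13.5×7.5 cube at (-4, 15) misses the remaining region (no effect) — boundary = 31.00 mm. Overall, the cross-section is a single solid region. Total boundary length (outer) = 31.00 mm.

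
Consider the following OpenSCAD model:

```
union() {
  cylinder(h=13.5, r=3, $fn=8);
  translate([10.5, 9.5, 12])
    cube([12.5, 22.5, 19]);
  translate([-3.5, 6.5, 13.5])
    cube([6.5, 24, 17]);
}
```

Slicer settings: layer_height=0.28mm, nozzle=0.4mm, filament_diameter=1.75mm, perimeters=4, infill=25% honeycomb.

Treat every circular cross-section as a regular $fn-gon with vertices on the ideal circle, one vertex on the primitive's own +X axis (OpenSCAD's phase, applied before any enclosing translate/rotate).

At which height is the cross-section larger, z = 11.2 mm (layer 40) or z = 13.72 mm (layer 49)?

Layer 40 (z = 11.2): the cylinder: section is a regular 8-gon, circumradius r=3 (area = (8/2)·3.000²·sin(360°/8) = 25.46 mm²); the cube at (10.5, 9.5) is absent (z outside [12, 31]); the cube at (-3.5, 6.5) is absent (z outside [13.5, 30.5]); Merging all regions: only the r=3 cylinder is present, so the union is just that shape — area = 25.46 mm². So its area = 25.46 mm². Layer 49 (z = 13.72): the cylinder is absent (z outside [0, 13.5]); the cube at (10.5, 9.5) (footprint 12.5×22.5) is included at this height (area 281.25 mm²); the 6.5×24 cube at (-3.5, 6.5) contributes its full rectangle (area 156.00 mm²); Merging all regions: the 2 present regions are separate (no shared area or edge), so areas and boundary lengths simply add and each stays a separate island — area = 437.25 mm². So its area = 437.25 mm². Layer 49 is larger (437.25 vs 25.46 mm²).

layer 49 (z = 13.72 mm)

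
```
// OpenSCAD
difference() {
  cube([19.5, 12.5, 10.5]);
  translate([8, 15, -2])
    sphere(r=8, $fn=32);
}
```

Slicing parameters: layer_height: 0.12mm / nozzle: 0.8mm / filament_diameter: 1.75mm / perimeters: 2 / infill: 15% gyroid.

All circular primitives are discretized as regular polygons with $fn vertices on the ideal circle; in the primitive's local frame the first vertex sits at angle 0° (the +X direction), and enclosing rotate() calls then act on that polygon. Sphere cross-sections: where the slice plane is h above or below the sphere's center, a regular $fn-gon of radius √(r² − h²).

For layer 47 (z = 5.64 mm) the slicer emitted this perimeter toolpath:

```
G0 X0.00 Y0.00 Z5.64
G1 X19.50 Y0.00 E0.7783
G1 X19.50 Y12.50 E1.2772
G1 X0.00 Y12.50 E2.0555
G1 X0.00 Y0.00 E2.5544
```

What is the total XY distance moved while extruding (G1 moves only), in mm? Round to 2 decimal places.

64.00 mm

Sum the Euclidean lengths of each G1 segment: total = 64.00 mm.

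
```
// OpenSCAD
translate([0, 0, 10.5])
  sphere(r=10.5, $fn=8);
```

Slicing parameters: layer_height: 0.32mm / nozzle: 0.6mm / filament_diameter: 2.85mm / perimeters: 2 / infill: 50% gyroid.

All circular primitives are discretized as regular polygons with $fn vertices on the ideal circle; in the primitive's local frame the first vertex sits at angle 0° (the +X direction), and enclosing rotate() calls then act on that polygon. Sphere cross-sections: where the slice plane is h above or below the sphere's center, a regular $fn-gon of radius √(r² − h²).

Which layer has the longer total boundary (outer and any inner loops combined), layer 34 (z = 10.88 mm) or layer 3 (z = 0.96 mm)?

layer 34 (z = 10.88 mm)

Layer 34 (z = 10.88): the sphere: section is a regular 8-gon, circumradius = √(r²−h²) = √(10.5²−0.38²) = 10.493 (perimeter = 2·8·10.493·sin(180°/8) = 64.25 mm). So its perimeter = 64.25 mm. Layer 3 (z = 0.96): the r=10.5 sphere contributes a regular 8-gon of circumradius √(10.5²−9.54²) = 4.386 (perimeter = 2·8·4.386·sin(180°/8) = 26.86 mm). So its perimeter = 26.86 mm. Layer 34 is larger (64.25 vs 26.86 mm).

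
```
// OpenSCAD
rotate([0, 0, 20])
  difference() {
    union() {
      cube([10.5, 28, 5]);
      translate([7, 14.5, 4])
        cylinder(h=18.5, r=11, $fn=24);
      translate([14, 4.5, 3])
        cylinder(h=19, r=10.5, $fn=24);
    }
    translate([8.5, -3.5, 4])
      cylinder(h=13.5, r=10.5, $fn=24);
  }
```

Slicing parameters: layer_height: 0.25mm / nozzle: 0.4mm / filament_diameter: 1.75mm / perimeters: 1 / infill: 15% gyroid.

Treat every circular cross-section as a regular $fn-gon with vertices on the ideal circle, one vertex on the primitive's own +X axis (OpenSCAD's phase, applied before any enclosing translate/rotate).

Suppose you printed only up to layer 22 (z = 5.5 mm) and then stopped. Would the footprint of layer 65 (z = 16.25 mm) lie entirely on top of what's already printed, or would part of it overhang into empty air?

entirely on top

Compare the two slices. At z = 5.5: the cube is absent (z outside [0, 5]); the r=11 cylinder at (7, 14.5) gives a regular 24-gon of circumradius 11 (constant along its height) (area = (24/2)·11.000²·sin(360°/24) = 375.81 mm²); the r=10.5 cylinder at (14, 4.5) gives a regular 24-gon of circumradius 10.5 (constant along its height) (area = (24/2)·10.500²·sin(360°/24) = 342.42 mm²); Merging all regions: the regions partially overlap — summed areas 718.22 mm² minus the doubly-counted overlap 112.90 mm² gives 605.32 mm² — area = 605.32 mm²; the r=10.5 cylinder at (8.5, -3.5) contributes a regular 24-gon of circumradius 10.5 (area = (24/2)·10.500²·sin(360°/24) = 342.42 mm²); Subtracting the remaining from the first: starting from that combined region (605.32 mm²), the r=10.5 cylinder at (8.5, -3.5) partially overlaps it — only the 148.48 mm² overlap (of its 342.42 mm²) is removed, clipping the outline — area = 456.84 mm²; (rotated 20° about Z; rotation is an isometry so areas/perimeters/island counts are preserved). At z = 16.25: the cube is not intersected at this z (z outside [0, 5]); the cylinder at (7, 14.5): section is a regular 24-gon, circumradius r=11 (area = (24/2)·11.000²·sin(360°/24) = 375.81 mm²); the r=10.5 cylinder at (14, 4.5) contributes a regular 24-gon of circumradius 10.5 (area = (24/2)·10.500²·sin(360°/24) = 342.42 mm²); Taking the union: the regions partially overlap — summed areas 718.22 mm² minus the doubly-counted overlap 112.90 mm² gives 605.32 mm² — area = 605.32 mm²; the cylinder at (8.5, -3.5): section is a regular 24-gon, circumradius r=10.5 (area = (24/2)·10.500²·sin(360°/24) = 342.42 mm²); After the difference (first − rest): starting from the result so far (605.32 mm²), the r=10.5 cylinder at (8.5, -3.5) partially overlaps it — only the 148.48 mm² overlap (of its 342.42 mm²) is removed, clipping the outline — area = 456.84 mm²; (whole slice rotated 20° about Z — lengths, areas and connectivity unchanged). Checking containment: the cross-section at z = 16.25 is a subset of the cross-section at z = 5.5.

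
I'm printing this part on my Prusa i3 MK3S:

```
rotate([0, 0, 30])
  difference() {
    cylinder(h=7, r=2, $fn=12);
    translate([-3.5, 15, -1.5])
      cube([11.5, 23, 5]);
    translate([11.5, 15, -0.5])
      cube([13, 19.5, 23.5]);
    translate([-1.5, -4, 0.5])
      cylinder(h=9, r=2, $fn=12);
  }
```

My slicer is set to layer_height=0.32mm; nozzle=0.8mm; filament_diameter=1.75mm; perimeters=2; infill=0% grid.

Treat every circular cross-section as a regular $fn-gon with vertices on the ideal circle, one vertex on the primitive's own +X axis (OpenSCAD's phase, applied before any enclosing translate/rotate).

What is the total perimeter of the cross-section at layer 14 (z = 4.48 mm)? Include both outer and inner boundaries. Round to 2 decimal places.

At z = 4.48 mm: the cylinder: section is a regular 12-gon, circumradius r=2 (perimeter = 2·12·2.000·sin(180°/12) = 12.42 mm); the cube at (-3.5, 15) does not reach this height (z outside [-1.5, 3.5]); the 13×19.5 cube at (11.5, 15) contributes its full rectangle (perimeter 65.00 mm); the cylinder at (-1.5, -4): section is a regular 12-gon, circumradius r=2 (perimeter = 2·12·2.000·sin(180°/12) = 12.42 mm); After the difference (first − rest): starting from the r=2 cylinder, the 13×19.5 cube at (11.5, 15) misses the remaining region (no effect); the r=2 cylinder at (-1.5, -4) misses the remaining region (no effect) — boundary = 12.42 mm; (rotated 30° about Z; rotation is an isometry so areas/perimeters/island counts are preserved). Overall, the cross-section is a single solid region. Total boundary length (outer) = 12.42 mm.

12.42 mm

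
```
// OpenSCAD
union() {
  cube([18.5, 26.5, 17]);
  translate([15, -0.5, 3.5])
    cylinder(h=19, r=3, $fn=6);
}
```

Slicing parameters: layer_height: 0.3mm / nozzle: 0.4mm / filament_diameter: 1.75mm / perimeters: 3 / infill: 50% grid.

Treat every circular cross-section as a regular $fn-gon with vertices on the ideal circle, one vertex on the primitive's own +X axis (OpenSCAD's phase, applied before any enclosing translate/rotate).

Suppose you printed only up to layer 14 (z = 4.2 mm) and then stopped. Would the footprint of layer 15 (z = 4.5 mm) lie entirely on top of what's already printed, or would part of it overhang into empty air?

Compare the two slices. At z = 4.2: the 18.5×26.5 cube contributes its full rectangle (area 490.25 mm²); the r=3 cylinder at (15, -0.5) contributes a regular 6-gon of circumradius 3 (area = (6/2)·3.000²·sin(360°/6) = 23.38 mm²); Taking the union: the regions partially overlap — summed areas 513.63 mm² minus the doubly-counted overlap 8.84 mm² gives 504.80 mm² — area = 504.80 mm². At z = 4.5: the 18.5×26.5 cube contributes its full rectangle (area 490.25 mm²); the cylinder at (15, -0.5): section is a regular 6-gon, circumradius r=3 (area = (6/2)·3.000²·sin(360°/6) = 23.38 mm²); Combining (union): the regions partially overlap — summed areas 513.63 mm² minus the doubly-counted overlap 8.84 mm² gives 504.80 mm² — area = 504.80 mm². Checking containment: the cross-section at z = 4.5 is a subset of the cross-section at z = 4.2.

entirely on top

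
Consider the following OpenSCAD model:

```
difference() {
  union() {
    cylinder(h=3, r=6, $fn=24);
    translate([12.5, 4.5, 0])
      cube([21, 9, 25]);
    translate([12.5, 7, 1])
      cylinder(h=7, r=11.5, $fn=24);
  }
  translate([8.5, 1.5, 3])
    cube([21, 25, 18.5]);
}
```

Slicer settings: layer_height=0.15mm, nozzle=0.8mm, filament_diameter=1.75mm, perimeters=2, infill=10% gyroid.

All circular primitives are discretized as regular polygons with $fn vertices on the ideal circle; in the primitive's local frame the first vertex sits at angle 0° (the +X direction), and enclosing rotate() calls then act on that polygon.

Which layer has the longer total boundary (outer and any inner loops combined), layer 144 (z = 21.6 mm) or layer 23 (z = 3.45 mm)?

Layer 144 (z = 21.6): the cylinder is not intersected at this z (z outside [0, 3]); the cube at (12.5, 4.5) (footprint 21×9) is included at this height (perimeter 60.00 mm); the cylinder at (12.5, 7) is absent (z outside [1, 8]); Merging all regions: only the 21×9 cube at (12.5, 4.5) is present, so the union is just that shape — boundary = 60.00 mm; the cube at (8.5, 1.5) is absent (z outside [3, 21.5]); Taking the first minus the rest: none of the subtracted shapes is present at this height, so that combined region is unchanged — boundary = 60.00 mm. So its perimeter = 60.00 mm. Layer 23 (z = 3.45): the cylinder does not reach this height (z outside [0, 3]); the 21×9 cube at (12.5, 4.5) contributes its full rectangle (perimeter 60.00 mm); the cylinder at (12.5, 7): section is a regular 24-gon, circumradius r=11.5 (perimeter = 2·24·11.500·sin(180°/24) = 72.05 mm); Merging all regions: the regions partially overlap (shared area 98.45 mm²), so the edge portions inside another operand are dropped and the merged outline is re-measured after clipping — boundary = 93.02 mm; the 21×25 cube at (8.5, 1.5) contributes its full rectangle (perimeter 92.00 mm); Subtracting the remaining from the first: starting from the result so far, the 21×25 cube at (8.5, 1.5) partially overlaps it — only the 284.39 mm² overlap (of its 525.00 mm²) is removed, clipping the outline — boundary = 100.44 mm. So its perimeter = 100.44 mm. Layer 23 is larger (100.44 vs 60.00 mm).

layer 23 (z = 3.45 mm)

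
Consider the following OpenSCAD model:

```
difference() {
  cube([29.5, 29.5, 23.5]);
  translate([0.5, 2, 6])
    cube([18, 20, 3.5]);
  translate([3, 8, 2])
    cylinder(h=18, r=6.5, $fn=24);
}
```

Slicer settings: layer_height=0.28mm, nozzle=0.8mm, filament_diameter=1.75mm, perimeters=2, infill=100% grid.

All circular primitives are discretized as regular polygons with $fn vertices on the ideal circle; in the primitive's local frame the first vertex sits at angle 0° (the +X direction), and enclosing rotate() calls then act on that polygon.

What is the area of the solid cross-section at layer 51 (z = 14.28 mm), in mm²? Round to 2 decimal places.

At z = 14.28 mm: the cube is present — its section is the full 29.5×29.5 rectangle (area 870.25 mm²); the cube at (0.5, 2) is absent (z outside [6, 9.5]); the r=6.5 cylinder at (3, 8) gives a regular 24-gon of circumradius 6.5 (constant along its height) (area = (24/2)·6.500²·sin(360°/24) = 131.22 mm²); Subtracting the remaining from the first: starting from the 29.5×29.5 cube (870.25 mm²), the r=6.5 cylinder at (3, 8) partially overlaps it — only the 102.94 mm² overlap (of its 131.22 mm²) is removed, clipping the outline — area = 767.31 mm². Overall, the cross-section is a single solid region. Net area = 767.31 mm².

767.31 mm²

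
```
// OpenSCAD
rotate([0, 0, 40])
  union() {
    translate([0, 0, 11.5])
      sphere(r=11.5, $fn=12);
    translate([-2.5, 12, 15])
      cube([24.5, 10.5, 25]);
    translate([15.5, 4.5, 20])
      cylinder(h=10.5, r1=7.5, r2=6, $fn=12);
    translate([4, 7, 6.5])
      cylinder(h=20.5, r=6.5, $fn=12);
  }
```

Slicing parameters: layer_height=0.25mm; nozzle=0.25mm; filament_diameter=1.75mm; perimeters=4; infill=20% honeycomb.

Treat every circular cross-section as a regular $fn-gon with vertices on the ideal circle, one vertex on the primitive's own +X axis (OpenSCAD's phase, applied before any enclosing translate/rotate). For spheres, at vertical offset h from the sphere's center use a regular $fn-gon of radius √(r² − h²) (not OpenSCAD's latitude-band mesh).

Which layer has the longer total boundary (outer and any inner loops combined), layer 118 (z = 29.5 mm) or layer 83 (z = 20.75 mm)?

Layer 118 (z = 29.5): the sphere is not intersected at this z (|z−center|=18.000 > r=11.5); the 24.5×10.5 cube at (-2.5, 12) contributes its full rectangle (perimeter 70.00 mm); the cone at (15.5, 4.5): at t=0.905 of its height the radius interpolates to r₁+(r₂−r₁)t = 6.143, giving a regular 12-gon of that circumradius (perimeter = 2·12·6.143·sin(180°/12) = 38.16 mm); the cylinder at (4, 7) is not intersected at this z (z outside [6.5, 27]); Taking the union: the 2 present regions are separate (no shared area or edge), so areas and boundary lengths simply add and each stays a separate island — boundary = 108.16 mm; (whole slice rotated 40° about Z — lengths, areas and connectivity unchanged). So its perimeter = 108.16 mm. Layer 83 (z = 20.75): the r=11.5 sphere contributes a regular 12-gon of circumradius √(11.5²−9.25²) = 6.833 (perimeter = 2·12·6.833·sin(180°/12) = 42.44 mm); the cube at (-2.5, 12) is present — its section is the full 24.5×10.5 rectangle (perimeter 70.00 mm); the cone at (15.5, 4.5): at t=0.071 of its height the radius interpolates to r₁+(r₂−r₁)t = 7.393, giving a regular 12-gon of that circumradius (perimeter = 2·12·7.393·sin(180°/12) = 45.92 mm); the r=6.5 cylinder at (4, 7) gives a regular 12-gon of circumradius 6.5 (constant along its height) (perimeter = 2·12·6.500·sin(180°/12) = 40.38 mm); Taking the union: the regions partially overlap (shared area 50.83 mm²), so the edge portions inside another operand are dropped and the merged outline is re-measured after clipping — boundary = 144.97 mm; (whole slice rotated 40° about Z — lengths, areas and connectivity unchanged). So its perimeter = 144.97 mm. Layer 83 is larger (144.97 vs 108.16 mm).

layer 83 (z = 20.75 mm)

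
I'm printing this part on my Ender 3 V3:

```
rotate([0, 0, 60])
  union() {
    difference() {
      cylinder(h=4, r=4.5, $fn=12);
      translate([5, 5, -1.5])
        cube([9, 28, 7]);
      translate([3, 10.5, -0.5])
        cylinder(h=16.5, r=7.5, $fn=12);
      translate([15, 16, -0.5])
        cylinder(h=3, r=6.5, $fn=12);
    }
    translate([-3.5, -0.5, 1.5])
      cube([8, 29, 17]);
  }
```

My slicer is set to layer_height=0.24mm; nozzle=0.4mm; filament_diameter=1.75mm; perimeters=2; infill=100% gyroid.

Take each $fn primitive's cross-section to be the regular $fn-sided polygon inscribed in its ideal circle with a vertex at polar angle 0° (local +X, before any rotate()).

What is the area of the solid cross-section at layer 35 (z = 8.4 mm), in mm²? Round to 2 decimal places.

At z = 8.4 mm: the cylinder is not intersected at this z (z outside [0, 4]); the cube at (5, 5) does not reach this height (z outside [-1.5, 5.5]); the cylinder at (3, 10.5): section is a regular 12-gon, circumradius r=7.5 (area = (12/2)·7.500²·sin(360°/12) = 168.75 mm²); the cylinder at (15, 16) is not intersected at this z (z outside [-0.5, 2.5]); Taking the first minus the rest: the first operand is absent here, so nothing remains; the cube at (-3.5, -0.5) (footprint 8×29) is included at this height (area 232.00 mm²); Combining (union): only the 8×29 cube at (-3.5, -0.5) is present, so the union is just that shape — area = 232.00 mm²; (rotated 60° about Z; rotation is an isometry so areas/perimeters/island counts are preserved). Overall, the cross-section is a single solid region. Net area = 232.00 mm².

232.00 mm²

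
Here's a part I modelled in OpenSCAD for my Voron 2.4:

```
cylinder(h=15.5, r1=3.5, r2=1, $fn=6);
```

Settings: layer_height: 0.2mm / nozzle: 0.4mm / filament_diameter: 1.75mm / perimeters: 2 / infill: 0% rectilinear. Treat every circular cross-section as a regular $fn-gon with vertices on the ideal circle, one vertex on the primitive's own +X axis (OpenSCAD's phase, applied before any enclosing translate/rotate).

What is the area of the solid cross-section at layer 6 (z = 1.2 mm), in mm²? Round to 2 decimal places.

At z = 1.2 mm: the cone (r1=3.5→r2=1) has section circumradius 3.306 here — a regular 6-gon (area = (6/2)·3.306²·sin(360°/6) = 28.40 mm²). Overall, the cross-section is a single solid region. Net area = 28.40 mm².

28.40 mm²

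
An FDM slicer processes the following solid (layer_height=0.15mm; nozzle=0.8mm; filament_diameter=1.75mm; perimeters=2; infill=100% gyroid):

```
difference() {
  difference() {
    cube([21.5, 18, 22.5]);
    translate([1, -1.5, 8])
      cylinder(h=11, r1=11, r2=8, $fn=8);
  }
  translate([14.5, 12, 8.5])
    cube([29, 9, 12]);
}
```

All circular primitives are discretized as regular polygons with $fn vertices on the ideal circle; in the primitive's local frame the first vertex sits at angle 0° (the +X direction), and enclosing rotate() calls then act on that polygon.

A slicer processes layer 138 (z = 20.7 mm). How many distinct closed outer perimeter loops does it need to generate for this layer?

1

At z = 20.7 mm: the 21.5×18 cube contributes its full rectangle; the cone at (1, -1.5) does not reach this height (z outside [8, 19]); Subtracting the remaining from the first: none of the subtracted shapes is present at this height, so the 21.5×18 cube is unchanged — 1 connected region; the cube at (14.5, 12) does not reach this height (z outside [8.5, 20.5]); After the difference (first − rest): none of the subtracted shapes is present at this height, so that combined region is unchanged — 1 connected region. The result has 1 disconnected region.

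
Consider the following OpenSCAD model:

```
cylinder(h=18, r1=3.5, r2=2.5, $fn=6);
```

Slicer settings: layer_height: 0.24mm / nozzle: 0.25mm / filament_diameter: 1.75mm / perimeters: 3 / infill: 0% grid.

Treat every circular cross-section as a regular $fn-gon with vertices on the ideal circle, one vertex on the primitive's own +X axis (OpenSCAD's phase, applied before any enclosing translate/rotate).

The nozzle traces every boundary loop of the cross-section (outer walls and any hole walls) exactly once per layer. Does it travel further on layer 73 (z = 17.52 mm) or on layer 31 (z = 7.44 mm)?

Layer 73 (z = 17.52): the cone (r1=3.5→r2=2.5) has section circumradius 2.527 here — a regular 6-gon (perimeter = 2·6·2.527·sin(180°/6) = 15.16 mm). So its perimeter = 15.16 mm. Layer 31 (z = 7.44): the cone (r1=3.5→r2=2.5) has section circumradius 3.087 here — a regular 6-gon (perimeter = 2·6·3.087·sin(180°/6) = 18.52 mm). So its perimeter = 18.52 mm. Layer 31 is larger (18.52 vs 15.16 mm).

layer 31 (z = 7.44 mm)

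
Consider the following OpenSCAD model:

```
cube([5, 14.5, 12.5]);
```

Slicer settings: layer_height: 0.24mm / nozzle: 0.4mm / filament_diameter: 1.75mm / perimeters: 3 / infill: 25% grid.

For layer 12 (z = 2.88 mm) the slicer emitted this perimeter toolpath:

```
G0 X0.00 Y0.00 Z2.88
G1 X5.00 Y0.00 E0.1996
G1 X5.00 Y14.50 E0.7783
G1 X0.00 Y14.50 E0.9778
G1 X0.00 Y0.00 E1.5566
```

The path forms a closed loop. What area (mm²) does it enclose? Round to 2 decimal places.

72.50 mm²

Apply the shoelace formula to the sequence of (X, Y) vertices; enclosed area = 72.50 mm².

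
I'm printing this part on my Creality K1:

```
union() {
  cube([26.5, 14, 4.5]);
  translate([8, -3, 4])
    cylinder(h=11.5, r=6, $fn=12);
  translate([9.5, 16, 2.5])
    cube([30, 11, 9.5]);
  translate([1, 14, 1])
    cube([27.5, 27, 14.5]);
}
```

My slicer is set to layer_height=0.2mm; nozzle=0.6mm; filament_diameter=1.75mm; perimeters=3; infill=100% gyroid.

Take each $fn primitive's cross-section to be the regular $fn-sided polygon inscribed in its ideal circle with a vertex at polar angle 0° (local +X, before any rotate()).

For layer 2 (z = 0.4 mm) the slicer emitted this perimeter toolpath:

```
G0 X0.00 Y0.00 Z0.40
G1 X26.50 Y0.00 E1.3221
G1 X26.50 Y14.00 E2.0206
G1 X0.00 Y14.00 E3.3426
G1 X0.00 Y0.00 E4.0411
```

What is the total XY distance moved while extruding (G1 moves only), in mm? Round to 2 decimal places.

Sum the Euclidean lengths of each G1 segment: total = 81.00 mm.

81.00 mm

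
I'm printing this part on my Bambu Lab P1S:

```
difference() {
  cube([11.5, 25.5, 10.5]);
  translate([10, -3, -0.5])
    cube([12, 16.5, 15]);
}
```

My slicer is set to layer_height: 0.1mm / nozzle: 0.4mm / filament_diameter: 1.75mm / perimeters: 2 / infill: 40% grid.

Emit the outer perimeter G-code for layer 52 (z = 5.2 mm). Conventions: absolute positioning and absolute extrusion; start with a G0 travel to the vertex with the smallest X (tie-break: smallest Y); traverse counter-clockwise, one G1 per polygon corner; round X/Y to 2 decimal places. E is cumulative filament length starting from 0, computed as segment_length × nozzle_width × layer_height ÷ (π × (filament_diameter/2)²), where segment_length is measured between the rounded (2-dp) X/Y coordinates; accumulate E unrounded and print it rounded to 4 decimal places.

At z = 5.2 mm: the 11.5×25.5 cube contributes its full rectangle; the cube at (10, -3) (footprint 12×16.5) is included at this height; Taking the first minus the rest: starting from the 11.5×25.5 cube, the 12×16.5 cube at (10, -3) partially overlaps it — only the 20.25 mm² overlap (of its 198.00 mm²) is removed, clipping the outline — 1 connected region. The outline is a single polygon with 6 vertices. Extrusion per mm of travel: 0.4 × 0.1 / (π × 0.875²) = 0.016630. Accumulating E over each segment gives final E = 1.2306.

G0 X0.00 Y0.00 Z5.20
G1 X10.00 Y0.00 E0.1663
G1 X10.00 Y13.50 E0.3908
G1 X11.50 Y13.50 E0.4158
G1 X11.50 Y25.50 E0.6153
G1 X0.00 Y25.50 E0.8066
G1 X0.00 Y0.00 E1.2306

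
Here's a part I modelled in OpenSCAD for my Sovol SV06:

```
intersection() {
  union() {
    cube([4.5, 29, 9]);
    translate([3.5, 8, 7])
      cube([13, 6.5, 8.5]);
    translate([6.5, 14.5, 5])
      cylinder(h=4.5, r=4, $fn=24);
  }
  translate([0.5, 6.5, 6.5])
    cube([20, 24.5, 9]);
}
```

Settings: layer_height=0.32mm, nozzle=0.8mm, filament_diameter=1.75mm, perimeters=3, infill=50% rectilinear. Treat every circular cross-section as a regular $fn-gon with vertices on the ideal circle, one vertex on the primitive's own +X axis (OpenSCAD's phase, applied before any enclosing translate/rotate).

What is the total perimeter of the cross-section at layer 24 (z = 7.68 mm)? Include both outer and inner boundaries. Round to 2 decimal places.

75.89 mm

At z = 7.68 mm: the cube (footprint 4.5×29) is included at this height (perimeter 67.00 mm); the cube at (3.5, 8) (footprint 13×6.5) is included at this height (perimeter 39.00 mm); the cylinder at (6.5, 14.5): section is a regular 24-gon, circumradius r=4 (perimeter = 2·24·4.000·sin(180°/24) = 25.06 mm); Combining (union): the regions partially overlap (shared area 36.16 mm²), so the edge portions inside another operand are dropped and the merged outline is re-measured after clipping — boundary = 89.89 mm; the 20×24.5 cube at (0.5, 6.5) contributes its full rectangle (perimeter 89.00 mm); Taking the intersection: the 20×24.5 cube at (0.5, 6.5) partially overlaps that combined region; clipping to the common part keeps 188.03 mm² — boundary = 75.89 mm. Overall, the cross-section is a single solid region. Total boundary length (outer) = 75.89 mm.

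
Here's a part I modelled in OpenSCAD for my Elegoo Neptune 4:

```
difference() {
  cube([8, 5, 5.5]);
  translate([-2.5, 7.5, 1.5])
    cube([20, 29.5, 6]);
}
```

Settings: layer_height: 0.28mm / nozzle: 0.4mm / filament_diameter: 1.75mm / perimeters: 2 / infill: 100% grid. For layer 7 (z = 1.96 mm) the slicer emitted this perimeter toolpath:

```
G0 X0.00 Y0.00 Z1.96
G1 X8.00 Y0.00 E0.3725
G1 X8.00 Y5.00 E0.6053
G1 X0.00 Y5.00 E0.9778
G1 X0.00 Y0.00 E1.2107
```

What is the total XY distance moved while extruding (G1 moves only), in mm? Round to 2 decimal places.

26.00 mm

Sum the Euclidean lengths of each G1 segment: total = 26.00 mm.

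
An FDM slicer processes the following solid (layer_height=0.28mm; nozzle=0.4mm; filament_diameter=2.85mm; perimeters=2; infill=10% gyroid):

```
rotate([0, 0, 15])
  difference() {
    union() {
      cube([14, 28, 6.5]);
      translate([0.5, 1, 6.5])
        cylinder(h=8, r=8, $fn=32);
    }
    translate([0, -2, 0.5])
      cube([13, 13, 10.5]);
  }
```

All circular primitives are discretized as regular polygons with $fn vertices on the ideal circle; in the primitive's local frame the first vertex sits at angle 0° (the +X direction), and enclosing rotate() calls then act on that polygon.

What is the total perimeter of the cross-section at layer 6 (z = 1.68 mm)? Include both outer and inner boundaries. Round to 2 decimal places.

84.00 mm

At z = 1.68 mm: the cube is present — its section is the full 14×28 rectangle (perimeter 84.00 mm); the cylinder at (0.5, 1) is not intersected at this z (z outside [6.5, 14.5]); Combining (union): only the 14×28 cube is present, so the union is just that shape — boundary = 84.00 mm; the cube at (0, -2) is present — its section is the full 13×13 rectangle (perimeter 52.00 mm); Taking the first minus the rest: starting from the result so far, the 13×13 cube at (0, -2) partially overlaps it — only the 143.00 mm² overlap (of its 169.00 mm²) is removed, clipping the outline — boundary = 84.00 mm; (rotated 15° about Z; rotation is an isometry so areas/perimeters/island counts are preserved). Overall, the cross-section is a single solid region. Total boundary length (outer) = 84.00 mm.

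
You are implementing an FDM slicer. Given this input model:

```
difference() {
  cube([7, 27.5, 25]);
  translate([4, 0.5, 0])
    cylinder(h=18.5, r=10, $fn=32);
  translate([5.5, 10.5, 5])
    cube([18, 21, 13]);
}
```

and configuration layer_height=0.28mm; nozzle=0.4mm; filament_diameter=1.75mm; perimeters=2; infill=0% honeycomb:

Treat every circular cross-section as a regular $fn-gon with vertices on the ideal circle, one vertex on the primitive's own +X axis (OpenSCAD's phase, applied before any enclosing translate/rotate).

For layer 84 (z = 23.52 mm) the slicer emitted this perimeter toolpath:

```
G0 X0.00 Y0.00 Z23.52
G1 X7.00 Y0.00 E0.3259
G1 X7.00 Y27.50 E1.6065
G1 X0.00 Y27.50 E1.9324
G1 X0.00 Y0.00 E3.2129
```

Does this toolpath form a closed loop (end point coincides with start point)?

yes

Start point (G0): (0.00, 0.00). End point (last G1): the path returns to the start — closed.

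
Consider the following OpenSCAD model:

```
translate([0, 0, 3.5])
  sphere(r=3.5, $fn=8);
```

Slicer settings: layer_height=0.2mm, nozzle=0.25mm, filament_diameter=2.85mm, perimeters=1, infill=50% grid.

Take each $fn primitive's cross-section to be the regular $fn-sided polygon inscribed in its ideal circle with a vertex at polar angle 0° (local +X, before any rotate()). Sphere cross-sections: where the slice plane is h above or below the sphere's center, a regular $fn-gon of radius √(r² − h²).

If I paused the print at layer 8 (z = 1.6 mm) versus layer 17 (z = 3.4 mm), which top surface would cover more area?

layer 17 (z = 3.4 mm)

Layer 8 (z = 1.6): the r=3.5 sphere slices to a regular 8-gon of circumradius 2.939 (√(r²−h²) with h=1.9 from center) (area = (8/2)·2.939²·sin(360°/8) = 24.44 mm²). So its area = 24.44 mm². Layer 17 (z = 3.4): the sphere: section is a regular 8-gon, circumradius = √(r²−h²) = √(3.5²−0.1²) = 3.499 (area = (8/2)·3.499²·sin(360°/8) = 34.62 mm²). So its area = 34.62 mm². Layer 17 is larger (34.62 vs 24.44 mm²).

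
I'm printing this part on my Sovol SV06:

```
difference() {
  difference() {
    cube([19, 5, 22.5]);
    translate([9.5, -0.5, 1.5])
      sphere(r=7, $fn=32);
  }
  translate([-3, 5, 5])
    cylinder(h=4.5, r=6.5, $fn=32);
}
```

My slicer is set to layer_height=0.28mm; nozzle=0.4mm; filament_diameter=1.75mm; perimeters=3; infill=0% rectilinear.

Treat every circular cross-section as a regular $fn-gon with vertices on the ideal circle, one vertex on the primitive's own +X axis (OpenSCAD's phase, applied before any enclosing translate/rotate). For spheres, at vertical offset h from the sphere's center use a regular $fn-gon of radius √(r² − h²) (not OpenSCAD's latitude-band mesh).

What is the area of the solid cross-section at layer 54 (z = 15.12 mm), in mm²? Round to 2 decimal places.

95.00 mm²

At z = 15.12 mm: the 19×5 cube contributes its full rectangle (area 95.00 mm²); the sphere at (9.5, -0.5) is absent (|z−center|=13.620 > r=7); Taking the first minus the rest: none of the subtracted shapes is present at this height, so the 19×5 cube is unchanged — area = 95.00 mm²; the cylinder at (-3, 5) is absent (z outside [5, 9.5]); Taking the first minus the rest: none of the subtracted shapes is present at this height, so that combined region is unchanged — area = 95.00 mm². Overall, the cross-section is a single solid region. Net area = 95.00 mm².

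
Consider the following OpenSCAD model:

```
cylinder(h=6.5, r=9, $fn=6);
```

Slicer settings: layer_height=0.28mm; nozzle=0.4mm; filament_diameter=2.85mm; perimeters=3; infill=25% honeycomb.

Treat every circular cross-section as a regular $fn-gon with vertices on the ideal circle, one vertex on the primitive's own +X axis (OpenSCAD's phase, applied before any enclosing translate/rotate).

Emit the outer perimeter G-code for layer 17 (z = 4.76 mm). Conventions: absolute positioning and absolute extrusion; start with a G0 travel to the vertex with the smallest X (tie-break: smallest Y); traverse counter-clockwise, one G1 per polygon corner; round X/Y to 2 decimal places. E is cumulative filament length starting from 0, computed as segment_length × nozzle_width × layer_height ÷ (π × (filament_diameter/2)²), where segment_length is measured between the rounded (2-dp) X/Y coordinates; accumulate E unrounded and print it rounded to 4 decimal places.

G0 X-9.00 Y0.00 Z4.76
G1 X-4.50 Y-7.79 E0.1579
G1 X4.50 Y-7.79 E0.3160
G1 X9.00 Y0.00 E0.4739
G1 X4.50 Y7.79 E0.6318
G1 X-4.50 Y7.79 E0.7899
G1 X-9.00 Y0.00 E0.9478

At z = 4.76 mm: the cylinder: section is a regular 6-gon, circumradius r=9. The outline is a single polygon with 6 vertices. Extrusion per mm of travel: 0.4 × 0.28 / (π × 1.425²) = 0.017557. Accumulating E over each segment gives final E = 0.9478.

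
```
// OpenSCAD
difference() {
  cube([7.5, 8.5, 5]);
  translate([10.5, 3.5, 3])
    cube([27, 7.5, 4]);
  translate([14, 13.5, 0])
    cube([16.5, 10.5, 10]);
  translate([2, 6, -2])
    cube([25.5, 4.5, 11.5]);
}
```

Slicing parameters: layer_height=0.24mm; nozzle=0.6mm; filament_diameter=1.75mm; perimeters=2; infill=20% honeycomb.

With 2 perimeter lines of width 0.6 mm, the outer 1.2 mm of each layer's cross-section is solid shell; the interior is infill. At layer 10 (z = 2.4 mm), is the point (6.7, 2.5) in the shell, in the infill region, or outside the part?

shell

At z = 2.4 mm: the cube is present — its section is the full 7.5×8.5 rectangle; the cube at (10.5, 3.5) is absent (z outside [3, 7]); the cube at (14, 13.5) is present — its section is the full 16.5×10.5 rectangle; the cube at (2, 6) (footprint 25.5×4.5) is included at this height; Subtracting the remaining from the first: starting from the 7.5×8.5 cube, the 16.5×10.5 cube at (14, 13.5) misses the remaining region (no effect); the 25.5×4.5 cube at (2, 6) partially overlaps it — only the 13.75 mm² overlap (of its 114.75 mm²) is removed, clipping the outline — 1 connected region. Overall, the cross-section is a single solid region. The nearest boundary edge runs (7.50, 6.00)→(7.50, 0.00); distance from the point to it = 0.80 mm. The point is inside the cross-section, 0.80 mm from the nearest boundary — within the 1.2 mm shell band (2 × 0.6).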